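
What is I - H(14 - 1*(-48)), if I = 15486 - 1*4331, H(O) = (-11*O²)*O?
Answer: 2632763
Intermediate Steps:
H(O) = -11*O³
I = 11155 (I = 15486 - 4331 = 11155)
I - H(14 - 1*(-48)) = 11155 - (-11)*(14 - 1*(-48))³ = 11155 - (-11)*(14 + 48)³ = 11155 - (-11)*62³ = 11155 - (-11)*238328 = 11155 - 1*(-2621608) = 11155 + 2621608 = 2632763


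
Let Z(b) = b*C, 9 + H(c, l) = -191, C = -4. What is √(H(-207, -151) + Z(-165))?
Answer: 2*√115 ≈ 21.448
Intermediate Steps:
H(c, l) = -200 (H(c, l) = -9 - 191 = -200)
Z(b) = -4*b (Z(b) = b*(-4) = -4*b)
√(H(-207, -151) + Z(-165)) = √(-200 - 4*(-165)) = √(-200 + 660) = √460 = 2*√115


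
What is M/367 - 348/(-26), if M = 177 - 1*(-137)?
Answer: 67940/4771 ≈ 14.240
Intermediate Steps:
M = 314 (M = 177 + 137 = 314)
M/367 - 348/(-26) = 314/367 - 348/(-26) = 314*(1/367) - 348*(-1/26) = 314/367 + 174/13 = 67940/4771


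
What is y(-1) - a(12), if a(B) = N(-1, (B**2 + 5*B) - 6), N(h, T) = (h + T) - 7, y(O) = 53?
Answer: -137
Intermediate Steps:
N(h, T) = -7 + T + h (N(h, T) = (T + h) - 7 = -7 + T + h)
a(B) = -14 + B**2 + 5*B (a(B) = -7 + ((B**2 + 5*B) - 6) - 1 = -7 + (-6 + B**2 + 5*B) - 1 = -14 + B**2 + 5*B)
y(-1) - a(12) = 53 - (-14 + 12**2 + 5*12) = 53 - (-14 + 144 + 60) = 53 - 1*190 = 53 - 190 = -137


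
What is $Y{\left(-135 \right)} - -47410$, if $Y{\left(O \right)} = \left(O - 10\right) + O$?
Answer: $47130$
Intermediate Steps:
$Y{\left(O \right)} = -10 + 2 O$ ($Y{\left(O \right)} = \left(-10 + O\right) + O = -10 + 2 O$)
$Y{\left(-135 \right)} - -47410 = \left(-10 + 2 \left(-135\right)\right) - -47410 = \left(-10 - 270\right) + 47410 = -280 + 47410 = 47130$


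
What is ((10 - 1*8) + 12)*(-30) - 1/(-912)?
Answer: -383039/912 ≈ -420.00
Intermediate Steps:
((10 - 1*8) + 12)*(-30) - 1/(-912) = ((10 - 8) + 12)*(-30) - 1*(-1/912) = (2 + 12)*(-30) + 1/912 = 14*(-30) + 1/912 = -420 + 1/912 = -383039/912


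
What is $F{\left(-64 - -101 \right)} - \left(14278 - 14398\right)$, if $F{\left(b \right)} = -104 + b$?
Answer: $53$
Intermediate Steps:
$F{\left(-64 - -101 \right)} - \left(14278 - 14398\right) = \left(-104 - -37\right) - \left(14278 - 14398\right) = \left(-104 + \left(-64 + 101\right)\right) - -120 = \left(-104 + 37\right) + 120 = -67 + 120 = 53$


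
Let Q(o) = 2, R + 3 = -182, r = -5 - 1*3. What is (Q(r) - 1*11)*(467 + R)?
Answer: -2538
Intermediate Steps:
r = -8 (r = -5 - 3 = -8)
R = -185 (R = -3 - 182 = -185)
(Q(r) - 1*11)*(467 + R) = (2 - 1*11)*(467 - 185) = (2 - 11)*282 = -9*282 = -2538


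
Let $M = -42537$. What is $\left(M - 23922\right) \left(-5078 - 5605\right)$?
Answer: $709981497$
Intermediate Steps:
$\left(M - 23922\right) \left(-5078 - 5605\right) = \left(-42537 - 23922\right) \left(-5078 - 5605\right) = \left(-66459\right) \left(-10683\right) = 709981497$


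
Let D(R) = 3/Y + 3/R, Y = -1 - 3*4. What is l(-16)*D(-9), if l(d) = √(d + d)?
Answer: -88*I*√2/39 ≈ -3.191*I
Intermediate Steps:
Y = -13 (Y = -1 - 12 = -13)
D(R) = -3/13 + 3/R (D(R) = 3/(-13) + 3/R = 3*(-1/13) + 3/R = -3/13 + 3/R)
l(d) = √2*√d (l(d) = √(2*d) = √2*√d)
l(-16)*D(-9) = (√2*√(-16))*(-3/13 + 3/(-9)) = (√2*(4*I))*(-3/13 + 3*(-⅑)) = (4*I*√2)*(-3/13 - ⅓) = (4*I*√2)*(-22/39) = -88*I*√2/39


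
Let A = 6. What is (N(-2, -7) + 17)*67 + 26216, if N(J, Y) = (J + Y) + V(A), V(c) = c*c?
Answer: 29164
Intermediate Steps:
V(c) = c²
N(J, Y) = 36 + J + Y (N(J, Y) = (J + Y) + 6² = (J + Y) + 36 = 36 + J + Y)
(N(-2, -7) + 17)*67 + 26216 = ((36 - 2 - 7) + 17)*67 + 26216 = (27 + 17)*67 + 26216 = 44*67 + 26216 = 2948 + 26216 = 29164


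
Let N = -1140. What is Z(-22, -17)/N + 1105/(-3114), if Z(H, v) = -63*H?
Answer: -232321/147915 ≈ -1.5706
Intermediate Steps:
Z(-22, -17)/N + 1105/(-3114) = -63*(-22)/(-1140) + 1105/(-3114) = 1386*(-1/1140) + 1105*(-1/3114) = -231/190 - 1105/3114 = -232321/147915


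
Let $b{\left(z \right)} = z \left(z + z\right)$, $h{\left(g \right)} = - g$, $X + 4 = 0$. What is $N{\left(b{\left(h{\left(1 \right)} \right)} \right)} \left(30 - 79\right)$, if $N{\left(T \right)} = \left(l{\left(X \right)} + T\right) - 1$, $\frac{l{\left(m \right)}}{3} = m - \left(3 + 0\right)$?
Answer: $980$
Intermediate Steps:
$X = -4$ ($X = -4 + 0 = -4$)
$l{\left(m \right)} = -9 + 3 m$ ($l{\left(m \right)} = 3 \left(m - \left(3 + 0\right)\right) = 3 \left(m - 3\right) = 3 \left(-3 + m\right) = -9 + 3 m$)
$b{\left(z \right)} = 2 z^{2}$ ($b{\left(z \right)} = z 2 z = 2 z^{2}$)
$N{\left(T \right)} = -22 + T$ ($N{\left(T \right)} = \left(\left(-9 + 3 \left(-4\right)\right) + T\right) - 1 = \left(\left(-9 - 12\right) + T\right) - 1 = \left(-21 + T\right) - 1 = -22 + T$)
$N{\left(b{\left(h{\left(1 \right)} \right)} \right)} \left(30 - 79\right) = \left(-22 + 2 \left(\left(-1\right) 1\right)^{2}\right) \left(30 - 79\right) = \left(-22 + 2 \left(-1\right)^{2}\right) \left(30 - 79\right) = \left(-22 + 2 \cdot 1\right) \left(-49\right) = \left(-22 + 2\right) \left(-49\right) = \left(-20\right) \left(-49\right) = 980$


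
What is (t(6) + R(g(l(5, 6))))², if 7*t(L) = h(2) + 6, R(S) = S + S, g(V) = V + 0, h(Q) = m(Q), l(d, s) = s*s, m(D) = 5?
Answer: 265225/49 ≈ 5412.8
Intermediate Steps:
l(d, s) = s²
h(Q) = 5
g(V) = V
R(S) = 2*S
t(L) = 11/7 (t(L) = (5 + 6)/7 = (⅐)*11 = 11/7)
(t(6) + R(g(l(5, 6))))² = (11/7 + 2*6²)² = (11/7 + 2*36)² = (11/7 + 72)² = (515/7)² = 265225/49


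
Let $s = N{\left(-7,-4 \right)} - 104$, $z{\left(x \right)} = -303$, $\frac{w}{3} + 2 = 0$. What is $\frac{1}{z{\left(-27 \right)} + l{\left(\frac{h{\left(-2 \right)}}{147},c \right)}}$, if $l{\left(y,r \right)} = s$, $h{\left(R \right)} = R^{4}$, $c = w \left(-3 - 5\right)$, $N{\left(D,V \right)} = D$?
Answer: $- \frac{1}{414} \approx -0.0024155$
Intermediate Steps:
$w = -6$ ($w = -6 + 3 \cdot 0 = -6 + 0 = -6$)
$c = 48$ ($c = - 6 \left(-3 - 5\right) = \left(-6\right) \left(-8\right) = 48$)
$s = -111$ ($s = -7 - 104 = -111$)
$l{\left(y,r \right)} = -111$
$\frac{1}{z{\left(-27 \right)} + l{\left(\frac{h{\left(-2 \right)}}{147},c \right)}} = \frac{1}{-303 - 111} = \frac{1}{-414} = - \frac{1}{414}$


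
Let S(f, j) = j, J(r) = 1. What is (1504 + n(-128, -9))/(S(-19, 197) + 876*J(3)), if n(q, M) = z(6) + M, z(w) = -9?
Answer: 1486/1073 ≈ 1.3849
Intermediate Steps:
n(q, M) = -9 + M
(1504 + n(-128, -9))/(S(-19, 197) + 876*J(3)) = (1504 + (-9 - 9))/(197 + 876*1) = (1504 - 18)/(197 + 876) = 1486/1073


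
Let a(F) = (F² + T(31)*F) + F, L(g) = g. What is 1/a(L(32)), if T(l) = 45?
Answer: 1/2496 ≈ 0.00040064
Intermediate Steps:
a(F) = F² + 46*F (a(F) = (F² + 45*F) + F = F² + 46*F)
1/a(L(32)) = 1/(32*(46 + 32)) = 1/(32*78) = 1/2496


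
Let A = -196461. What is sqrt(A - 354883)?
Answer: 4*I*sqrt(34459) ≈ 742.53*I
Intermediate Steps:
sqrt(A - 354883) = sqrt(-196461 - 354883) = sqrt(-551344) = 4*I*sqrt(34459)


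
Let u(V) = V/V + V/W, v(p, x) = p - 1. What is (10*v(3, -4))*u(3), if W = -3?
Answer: 0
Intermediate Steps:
v(p, x) = -1 + p
u(V) = 1 - V/3 (u(V) = V/V + V/(-3) = 1 + V*(-1/3) = 1 - V/3)
(10*v(3, -4))*u(3) = (10*(-1 + 3))*(1 - 1/3*3) = (10*2)*(1 - 1) = 20*0 = 0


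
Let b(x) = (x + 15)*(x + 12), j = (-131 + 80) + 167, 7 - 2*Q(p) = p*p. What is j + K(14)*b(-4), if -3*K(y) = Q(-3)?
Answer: 436/3 ≈ 145.33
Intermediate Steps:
Q(p) = 7/2 - p²/2 (Q(p) = 7/2 - p*p/2 = 7/2 - p²/2)
K(y) = ⅓ (K(y) = -(7/2 - ½*(-3)²)/3 = -(7/2 - ½*9)/3 = -(7/2 - 9/2)/3 = -⅓*(-1) = ⅓)
j = 116 (j = -51 + 167 = 116)
b(x) = (12 + x)*(15 + x) (b(x) = (15 + x)*(12 + x) = (12 + x)*(15 + x))
j + K(14)*b(-4) = 116 + (180 + (-4)² + 27*(-4))/3 = 116 + (180 + 16 - 108)/3 = 116 + (⅓)*88 = 116 + 88/3 = 436/3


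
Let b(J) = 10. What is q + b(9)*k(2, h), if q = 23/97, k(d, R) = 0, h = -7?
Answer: 23/97 ≈ 0.23711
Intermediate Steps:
q = 23/97 (q = 23*(1/97) = 23/97 ≈ 0.23711)
q + b(9)*k(2, h) = 23/97 + 10*0 = 23/97 + 0 = 23/97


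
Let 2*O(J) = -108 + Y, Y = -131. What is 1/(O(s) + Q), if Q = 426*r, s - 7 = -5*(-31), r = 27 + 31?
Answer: 2/49177 ≈ 4.0669e-5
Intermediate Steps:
r = 58
s = 162 (s = 7 - 5*(-31) = 7 + 155 = 162)
O(J) = -239/2 (O(J) = (-108 - 131)/2 = (1/2)*(-239) = -239/2)
Q = 24708 (Q = 426*58 = 24708)
1/(O(s) + Q) = 1/(-239/2 + 24708) = 1/(49177/2) = 2/49177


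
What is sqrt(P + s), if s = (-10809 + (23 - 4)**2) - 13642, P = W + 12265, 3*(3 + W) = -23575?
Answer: I*sqrt(177177)/3 ≈ 140.31*I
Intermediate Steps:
W = -23584/3 (W = -3 + (1/3)*(-23575) = -3 - 23575/3 = -23584/3 ≈ -7861.3)
P = 13211/3 (P = -23584/3 + 12265 = 13211/3 ≈ 4403.7)
s = -24090 (s = (-10809 + 19**2) - 13642 = (-10809 + 361) - 13642 = -10448 - 13642 = -24090)
sqrt(P + s) = sqrt(13211/3 - 24090) = sqrt(-59059/3) = I*sqrt(177177)/3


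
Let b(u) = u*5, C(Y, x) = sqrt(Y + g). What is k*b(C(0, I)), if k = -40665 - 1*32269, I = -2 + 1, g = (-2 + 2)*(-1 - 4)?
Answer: 0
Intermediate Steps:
g = 0 (g = 0*(-5) = 0)
I = -1
C(Y, x) = sqrt(Y) (C(Y, x) = sqrt(Y + 0) = sqrt(Y))
b(u) = 5*u
k = -72934 (k = -40665 - 32269 = -72934)
k*b(C(0, I)) = -364670*sqrt(0) = -364670*0 = -72934*0 = 0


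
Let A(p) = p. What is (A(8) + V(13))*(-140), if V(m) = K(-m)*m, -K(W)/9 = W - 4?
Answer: -279580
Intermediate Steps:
K(W) = 36 - 9*W (K(W) = -9*(W - 4) = -9*(-4 + W) = 36 - 9*W)
V(m) = m*(36 + 9*m) (V(m) = (36 - (-9)*m)*m = (36 + 9*m)*m = m*(36 + 9*m))
(A(8) + V(13))*(-140) = (8 + 9*13*(4 + 13))*(-140) = (8 + 9*13*17)*(-140) = (8 + 1989)*(-140) = 1997*(-140) = -279580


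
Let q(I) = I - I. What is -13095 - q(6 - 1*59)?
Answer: -13095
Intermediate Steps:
q(I) = 0
-13095 - q(6 - 1*59) = -13095 - 1*0 = -13095 + 0 = -13095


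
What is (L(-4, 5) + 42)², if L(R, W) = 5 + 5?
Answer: 2704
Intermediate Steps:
L(R, W) = 10
(L(-4, 5) + 42)² = (10 + 42)² = 52² = 2704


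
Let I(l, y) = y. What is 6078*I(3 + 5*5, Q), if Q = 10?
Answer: 60780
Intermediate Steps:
6078*I(3 + 5*5, Q) = 6078*10 = 60780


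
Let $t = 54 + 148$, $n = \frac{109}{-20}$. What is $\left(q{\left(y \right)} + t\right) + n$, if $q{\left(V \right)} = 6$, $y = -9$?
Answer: $\frac{4051}{20} \approx 202.55$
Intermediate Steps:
$n = - \frac{109}{20}$ ($n = 109 \left(- \frac{1}{20}\right) = - \frac{109}{20} \approx -5.45$)
$t = 202$
$\left(q{\left(y \right)} + t\right) + n = \left(6 + 202\right) - \frac{109}{20} = 208 - \frac{109}{20} = \frac{4051}{20}$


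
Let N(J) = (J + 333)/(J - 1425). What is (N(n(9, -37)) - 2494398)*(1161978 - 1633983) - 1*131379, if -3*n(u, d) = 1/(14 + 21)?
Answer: 88082455144650153/74813 ≈ 1.1774e+12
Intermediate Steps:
n(u, d) = -1/105 (n(u, d) = -1/(3*(14 + 21)) = -1/3/35 = -1/3*1/35 = -1/105)
N(J) = (333 + J)/(-1425 + J)
(N(n(9, -37)) - 2494398)*(1161978 - 1633983) - 1*131379 = ((333 - 1/105)/(-1425 - 1/105) - 2494398)*(1161978 - 1633983) - 1*131379 = ((34964/105)/(-149626/105) - 2494398)*(-472005) - 131379 = (-105/149626*34964/105 - 2494398)*(-472005) - 131379 = (-17482/74813 - 2494398)*(-472005) - 131379 = -186613415056/74813*(-472005) - 131379 = 88082464973507280/74813 - 131379 = 88082455144650153/74813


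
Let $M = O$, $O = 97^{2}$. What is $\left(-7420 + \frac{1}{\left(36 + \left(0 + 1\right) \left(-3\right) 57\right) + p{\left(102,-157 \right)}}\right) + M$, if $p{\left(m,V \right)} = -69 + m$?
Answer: $\frac{202877}{102} \approx 1989.0$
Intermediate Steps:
$O = 9409$
$M = 9409$
$\left(-7420 + \frac{1}{\left(36 + \left(0 + 1\right) \left(-3\right) 57\right) + p{\left(102,-157 \right)}}\right) + M = \left(-7420 + \frac{1}{\left(36 + \left(0 + 1\right) \left(-3\right) 57\right) + \left(-69 + 102\right)}\right) + 9409 = \left(-7420 + \frac{1}{\left(36 + 1 \left(-3\right) 57\right) + 33}\right) + 9409 = \left(-7420 + \frac{1}{\left(36 - 171\right) + 33}\right) + 9409 = \left(-7420 + \frac{1}{-135 + 33}\right) + 9409 = \left(-7420 + \frac{1}{-102}\right) + 9409 = \left(-7420 - \frac{1}{102}\right) + 9409 = - \frac{756841}{102} + 9409 = \frac{202877}{102}$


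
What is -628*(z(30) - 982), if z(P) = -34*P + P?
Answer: 1238416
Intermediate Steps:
z(P) = -33*P
-628*(z(30) - 982) = -628*(-33*30 - 982) = -628*(-990 - 982) = -628*(-1972) = 1238416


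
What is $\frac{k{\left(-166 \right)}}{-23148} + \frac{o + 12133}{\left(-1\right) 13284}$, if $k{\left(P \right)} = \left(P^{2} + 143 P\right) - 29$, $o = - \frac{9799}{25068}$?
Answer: $- \frac{230610776123}{214121129616} \approx -1.077$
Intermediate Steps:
$o = - \frac{9799}{25068}$ ($o = \left(-9799\right) \frac{1}{25068} = - \frac{9799}{25068} \approx -0.3909$)
$k{\left(P \right)} = -29 + P^{2} + 143 P$
$\frac{k{\left(-166 \right)}}{-23148} + \frac{o + 12133}{\left(-1\right) 13284} = \frac{-29 + \left(-166\right)^{2} + 143 \left(-166\right)}{-23148} + \frac{- \frac{9799}{25068} + 12133}{\left(-1\right) 13284} = \left(-29 + 27556 - 23738\right) \left(- \frac{1}{23148}\right) + \frac{304140245}{25068 \left(-13284\right)} = 3789 \left(- \frac{1}{23148}\right) + \frac{304140245}{25068} \left(- \frac{1}{13284}\right) = - \frac{421}{2572} - \frac{304140245}{333003312} = - \frac{230610776123}{214121129616}$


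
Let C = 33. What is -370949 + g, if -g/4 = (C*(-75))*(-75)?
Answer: -1113449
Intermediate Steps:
g = -742500 (g = -4*33*(-75)*(-75) = -(-9900)*(-75) = -4*185625 = -742500)
-370949 + g = -370949 - 742500 = -1113449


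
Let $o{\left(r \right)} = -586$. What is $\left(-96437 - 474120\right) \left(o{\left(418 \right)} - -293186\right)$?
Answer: $-166944978200$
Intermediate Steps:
$\left(-96437 - 474120\right) \left(o{\left(418 \right)} - -293186\right) = \left(-96437 - 474120\right) \left(-586 - -293186\right) = - 570557 \left(-586 + 293186\right) = \left(-570557\right) 292600 = -166944978200$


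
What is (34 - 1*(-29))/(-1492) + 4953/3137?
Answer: 7192245/4680404 ≈ 1.5367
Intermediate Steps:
(34 - 1*(-29))/(-1492) + 4953/3137 = (34 + 29)*(-1/1492) + 4953*(1/3137) = 63*(-1/1492) + 4953/3137 = -63/1492 + 4953/3137 = 7192245/4680404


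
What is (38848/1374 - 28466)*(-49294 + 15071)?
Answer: 668605100114/687 ≈ 9.7322e+8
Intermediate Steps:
(38848/1374 - 28466)*(-49294 + 15071) = (38848*(1/1374) - 28466)*(-34223) = (19424/687 - 28466)*(-34223) = -19536718/687*(-34223) = 668605100114/687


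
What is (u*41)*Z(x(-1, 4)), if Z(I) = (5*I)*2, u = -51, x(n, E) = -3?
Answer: 62730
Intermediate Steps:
Z(I) = 10*I
(u*41)*Z(x(-1, 4)) = (-51*41)*(10*(-3)) = -2091*(-30) = 62730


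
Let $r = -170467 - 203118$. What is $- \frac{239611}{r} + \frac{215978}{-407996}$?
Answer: $\frac{8537094213}{76210592830} \approx 0.11202$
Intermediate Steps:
$r = -373585$
$- \frac{239611}{r} + \frac{215978}{-407996} = - \frac{239611}{-373585} + \frac{215978}{-407996} = \left(-239611\right) \left(- \frac{1}{373585}\right) + 215978 \left(- \frac{1}{407996}\right) = \frac{239611}{373585} - \frac{107989}{203998} = \frac{8537094213}{76210592830}$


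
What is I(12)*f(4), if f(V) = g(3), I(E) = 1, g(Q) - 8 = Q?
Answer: 11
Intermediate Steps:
g(Q) = 8 + Q
f(V) = 11 (f(V) = 8 + 3 = 11)
I(12)*f(4) = 1*11 = 11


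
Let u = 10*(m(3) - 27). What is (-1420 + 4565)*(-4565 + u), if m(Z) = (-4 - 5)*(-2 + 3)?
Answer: -15489125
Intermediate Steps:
m(Z) = -9 (m(Z) = -9*1 = -9)
u = -360 (u = 10*(-9 - 27) = 10*(-36) = -360)
(-1420 + 4565)*(-4565 + u) = (-1420 + 4565)*(-4565 - 360) = 3145*(-4925) = -15489125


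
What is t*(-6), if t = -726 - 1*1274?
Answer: 12000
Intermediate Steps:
t = -2000 (t = -726 - 1274 = -2000)
t*(-6) = -2000*(-6) = 12000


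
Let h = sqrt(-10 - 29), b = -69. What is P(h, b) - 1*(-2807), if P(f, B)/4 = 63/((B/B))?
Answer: 3059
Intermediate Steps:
h = I*sqrt(39) (h = sqrt(-39) = I*sqrt(39) ≈ 6.245*I)
P(f, B) = 252 (P(f, B) = 4*(63/((B/B))) = 4*(63/1) = 4*(63*1) = 4*63 = 252)
P(h, b) - 1*(-2807) = 252 - 1*(-2807) = 252 + 2807 = 3059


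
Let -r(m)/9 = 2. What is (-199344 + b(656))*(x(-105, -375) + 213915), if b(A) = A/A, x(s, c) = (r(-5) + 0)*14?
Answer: -42592223409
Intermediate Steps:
r(m) = -18 (r(m) = -9*2 = -18)
x(s, c) = -252 (x(s, c) = (-18 + 0)*14 = -18*14 = -252)
b(A) = 1
(-199344 + b(656))*(x(-105, -375) + 213915) = (-199344 + 1)*(-252 + 213915) = -199343*213663 = -42592223409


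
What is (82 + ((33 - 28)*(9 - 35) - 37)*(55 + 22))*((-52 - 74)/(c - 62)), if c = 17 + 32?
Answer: -1609902/13 ≈ -1.2384e+5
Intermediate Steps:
c = 49
(82 + ((33 - 28)*(9 - 35) - 37)*(55 + 22))*((-52 - 74)/(c - 62)) = (82 + ((33 - 28)*(9 - 35) - 37)*(55 + 22))*((-52 - 74)/(49 - 62)) = (82 + (5*(-26) - 37)*77)*(-126/(-13)) = (82 + (-130 - 37)*77)*(-126*(-1/13)) = (82 - 167*77)*(126/13) = (82 - 12859)*(126/13) = -12777*126/13 = -1609902/13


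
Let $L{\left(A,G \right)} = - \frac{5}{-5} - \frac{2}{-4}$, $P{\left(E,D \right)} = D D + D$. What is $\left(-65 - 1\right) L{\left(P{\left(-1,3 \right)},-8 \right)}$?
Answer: $-99$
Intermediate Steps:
$P{\left(E,D \right)} = D + D^{2}$ ($P{\left(E,D \right)} = D^{2} + D = D + D^{2}$)
$L{\left(A,G \right)} = \frac{3}{2}$ ($L{\left(A,G \right)} = \left(-5\right) \left(- \frac{1}{5}\right) - - \frac{1}{2} = 1 + \frac{1}{2} = \frac{3}{2}$)
$\left(-65 - 1\right) L{\left(P{\left(-1,3 \right)},-8 \right)} = \left(-65 - 1\right) \frac{3}{2} = \left(-66\right) \frac{3}{2} = -99$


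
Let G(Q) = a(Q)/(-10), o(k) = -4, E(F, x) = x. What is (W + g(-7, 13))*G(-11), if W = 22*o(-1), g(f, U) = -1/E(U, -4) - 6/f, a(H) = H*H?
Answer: 294393/280 ≈ 1051.4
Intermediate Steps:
a(H) = H²
g(f, U) = ¼ - 6/f (g(f, U) = -1/(-4) - 6/f = -1*(-¼) - 6/f = ¼ - 6/f)
G(Q) = -Q²/10 (G(Q) = Q²/(-10) = Q²*(-⅒) = -Q²/10)
W = -88 (W = 22*(-4) = -88)
(W + g(-7, 13))*G(-11) = (-88 + (¼)*(-24 - 7)/(-7))*(-⅒*(-11)²) = (-88 + (¼)*(-⅐)*(-31))*(-⅒*121) = (-88 + 31/28)*(-121/10) = -2433/28*(-121/10) = 294393/280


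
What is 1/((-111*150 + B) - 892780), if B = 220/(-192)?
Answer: -48/43652695 ≈ -1.0996e-6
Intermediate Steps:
B = -55/48 (B = 220*(-1/192) = -55/48 ≈ -1.1458)
1/((-111*150 + B) - 892780) = 1/((-111*150 - 55/48) - 892780) = 1/((-16650 - 55/48) - 892780) = 1/(-799255/48 - 892780) = 1/(-43652695/48) = -48/43652695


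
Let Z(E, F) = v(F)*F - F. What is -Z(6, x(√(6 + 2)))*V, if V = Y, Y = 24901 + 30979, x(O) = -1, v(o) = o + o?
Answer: -167640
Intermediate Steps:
v(o) = 2*o
Z(E, F) = -F + 2*F² (Z(E, F) = (2*F)*F - F = 2*F² - F = -F + 2*F²)
Y = 55880
V = 55880
-Z(6, x(√(6 + 2)))*V = -(-(-1 + 2*(-1)))*55880 = -(-(-1 - 2))*55880 = -(-1*(-3))*55880 = -3*55880 = -1*167640 = -167640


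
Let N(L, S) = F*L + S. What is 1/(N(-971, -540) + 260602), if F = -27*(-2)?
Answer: 1/207628 ≈ 4.8163e-6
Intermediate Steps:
F = 54
N(L, S) = S + 54*L (N(L, S) = 54*L + S = S + 54*L)
1/(N(-971, -540) + 260602) = 1/((-540 + 54*(-971)) + 260602) = 1/((-540 - 52434) + 260602) = 1/(-52974 + 260602) = 1/207628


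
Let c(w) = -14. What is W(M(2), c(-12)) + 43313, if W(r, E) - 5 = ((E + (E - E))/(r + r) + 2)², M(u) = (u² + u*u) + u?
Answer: 4331969/100 ≈ 43320.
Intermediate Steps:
M(u) = u + 2*u² (M(u) = (u² + u²) + u = 2*u² + u = u + 2*u²)
W(r, E) = 5 + (2 + E/(2*r))² (W(r, E) = 5 + ((E + (E - E))/(r + r) + 2)² = 5 + ((E + 0)/((2*r)) + 2)² = 5 + (E*(1/(2*r)) + 2)² = 5 + (E/(2*r) + 2)² = 5 + (2 + E/(2*r))²)
W(M(2), c(-12)) + 43313 = (5 + (-14 + 4*(2*(1 + 2*2)))²/(4*(2*(1 + 2*2))²)) + 43313 = (5 + (-14 + 4*(2*(1 + 4)))²/(4*(2*(1 + 4))²)) + 43313 = (5 + (-14 + 4*(2*5))²/(4*(2*5)²)) + 43313 = (5 + (¼)*(-14 + 4*10)²/10²) + 43313 = (5 + (¼)*(1/100)*(-14 + 40)²) + 43313 = (5 + (¼)*(1/100)*26²) + 43313 = (5 + (¼)*(1/100)*676) + 43313 = (5 + 169/100) + 43313 = 669/100 + 43313 = 4331969/100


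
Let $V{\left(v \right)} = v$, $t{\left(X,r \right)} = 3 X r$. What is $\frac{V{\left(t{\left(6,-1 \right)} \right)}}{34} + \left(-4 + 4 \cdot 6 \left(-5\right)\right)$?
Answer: $- \frac{2117}{17} \approx -124.53$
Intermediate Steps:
$t{\left(X,r \right)} = 3 X r$
$\frac{V{\left(t{\left(6,-1 \right)} \right)}}{34} + \left(-4 + 4 \cdot 6 \left(-5\right)\right) = \frac{3 \cdot 6 \left(-1\right)}{34} + \left(-4 + 4 \cdot 6 \left(-5\right)\right) = \left(-18\right) \frac{1}{34} + \left(-4 + 24 \left(-5\right)\right) = - \frac{9}{17} - 124 = - \frac{2117}{17}$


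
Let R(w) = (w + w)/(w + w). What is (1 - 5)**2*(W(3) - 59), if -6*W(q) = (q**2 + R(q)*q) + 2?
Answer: -2944/3 ≈ -981.33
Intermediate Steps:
R(w) = 1 (R(w) = (2*w)/((2*w)) = (2*w)*(1/(2*w)) = 1)
W(q) = -1/3 - q/6 - q**2/6 (W(q) = -((q**2 + 1*q) + 2)/6 = -((q**2 + q) + 2)/6 = -((q + q**2) + 2)/6 = -(2 + q + q**2)/6 = -1/3 - q/6 - q**2/6)
(1 - 5)**2*(W(3) - 59) = (1 - 5)**2*((-1/3 - 1/6*3 - 1/6*3**2) - 59) = (-4)**2*((-1/3 - 1/2 - 1/6*9) - 59) = 16*((-1/3 - 1/2 - 3/2) - 59) = 16*(-7/3 - 59) = 16*(-184/3) = -2944/3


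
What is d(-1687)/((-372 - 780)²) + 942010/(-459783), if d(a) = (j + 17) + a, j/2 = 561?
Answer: -11577751853/5649813504 ≈ -2.0492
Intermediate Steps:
j = 1122 (j = 2*561 = 1122)
d(a) = 1139 + a (d(a) = (1122 + 17) + a = 1139 + a)
d(-1687)/((-372 - 780)²) + 942010/(-459783) = (1139 - 1687)/((-372 - 780)²) + 942010/(-459783) = -548/((-1152)²) + 942010*(-1/459783) = -548/1327104 - 942010/459783 = -548*1/1327104 - 942010/459783 = -137/331776 - 942010/459783 = -11577751853/5649813504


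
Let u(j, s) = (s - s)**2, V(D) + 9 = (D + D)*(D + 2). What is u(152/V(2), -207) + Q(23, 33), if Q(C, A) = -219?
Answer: -219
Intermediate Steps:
V(D) = -9 + 2*D*(2 + D) (V(D) = -9 + (D + D)*(D + 2) = -9 + (2*D)*(2 + D) = -9 + 2*D*(2 + D))
u(j, s) = 0 (u(j, s) = 0**2 = 0)
u(152/V(2), -207) + Q(23, 33) = 0 - 219 = -219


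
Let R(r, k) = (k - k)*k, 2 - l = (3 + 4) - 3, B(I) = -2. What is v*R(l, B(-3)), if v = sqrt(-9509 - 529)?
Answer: 0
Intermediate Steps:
l = -2 (l = 2 - ((3 + 4) - 3) = 2 - (7 - 3) = 2 - 1*4 = 2 - 4 = -2)
R(r, k) = 0 (R(r, k) = 0*k = 0)
v = I*sqrt(10038) (v = sqrt(-10038) = I*sqrt(10038) ≈ 100.19*I)
v*R(l, B(-3)) = (I*sqrt(10038))*0 = 0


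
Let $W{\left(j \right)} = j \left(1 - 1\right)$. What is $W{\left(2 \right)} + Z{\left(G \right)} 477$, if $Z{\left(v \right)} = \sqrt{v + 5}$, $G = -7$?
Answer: $477 i \sqrt{2} \approx 674.58 i$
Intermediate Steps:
$W{\left(j \right)} = 0$ ($W{\left(j \right)} = j 0 = 0$)
$Z{\left(v \right)} = \sqrt{5 + v}$
$W{\left(2 \right)} + Z{\left(G \right)} 477 = 0 + \sqrt{5 - 7} \cdot 477 = 0 + \sqrt{-2} \cdot 477 = 0 + i \sqrt{2} \cdot 477 = 0 + 477 i \sqrt{2} = 477 i \sqrt{2}$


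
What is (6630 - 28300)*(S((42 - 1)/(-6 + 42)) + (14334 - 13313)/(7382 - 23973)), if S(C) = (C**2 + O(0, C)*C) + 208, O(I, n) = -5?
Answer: -47419673978105/10750968 ≈ -4.4107e+6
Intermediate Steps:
S(C) = 208 + C**2 - 5*C (S(C) = (C**2 - 5*C) + 208 = 208 + C**2 - 5*C)
(6630 - 28300)*(S((42 - 1)/(-6 + 42)) + (14334 - 13313)/(7382 - 23973)) = (6630 - 28300)*((208 + ((42 - 1)/(-6 + 42))**2 - 5*(42 - 1)/(-6 + 42)) + (14334 - 13313)/(7382 - 23973)) = -21670*((208 + (41/36)**2 - 205/36) + 1021/(-16591)) = -21670*((208 + (41*(1/36))**2 - 205/36) + 1021*(-1/16591)) = -21670*((208 + (41/36)**2 - 5*41/36) - 1021/16591) = -21670*((208 + 1681/1296 - 205/36) - 1021/16591) = -21670*(263869/1296 - 1021/16591) = -21670*4376527363/21501936 = -47419673978105/10750968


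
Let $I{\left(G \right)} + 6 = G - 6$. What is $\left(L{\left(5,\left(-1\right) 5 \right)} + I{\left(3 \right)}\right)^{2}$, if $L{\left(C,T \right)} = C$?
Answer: $16$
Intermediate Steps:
$I{\left(G \right)} = -12 + G$ ($I{\left(G \right)} = -6 + \left(G - 6\right) = -6 + \left(-6 + G\right) = -12 + G$)
$\left(L{\left(5,\left(-1\right) 5 \right)} + I{\left(3 \right)}\right)^{2} = \left(5 + \left(-12 + 3\right)\right)^{2} = \left(5 - 9\right)^{2} = \left(-4\right)^{2} = 16$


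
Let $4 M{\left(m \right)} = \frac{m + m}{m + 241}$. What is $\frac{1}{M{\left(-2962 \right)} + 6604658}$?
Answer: $\frac{2721}{17971275899} \approx 1.5141 \cdot 10^{-7}$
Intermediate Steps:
$M{\left(m \right)} = \frac{m}{2 \left(241 + m\right)}$ ($M{\left(m \right)} = \frac{\left(m + m\right) \frac{1}{m + 241}}{4} = \frac{2 m \frac{1}{241 + m}}{4} = \frac{m}{2 \left(241 + m\right)}$)
$\frac{1}{M{\left(-2962 \right)} + 6604658} = \frac{1}{\frac{1}{2} \left(-2962\right) \frac{1}{241 - 2962} + 6604658} = \frac{1}{\frac{1}{2} \left(-2962\right) \frac{1}{-2721} + 6604658} = \frac{1}{\frac{1}{2} \left(-2962\right) \left(- \frac{1}{2721}\right) + 6604658} = \frac{1}{\frac{1481}{2721} + 6604658} = \frac{1}{\frac{17971275899}{2721}} = \frac{2721}{17971275899}$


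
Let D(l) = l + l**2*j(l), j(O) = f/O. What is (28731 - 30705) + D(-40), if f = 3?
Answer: -2134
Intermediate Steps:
j(O) = 3/O
D(l) = 4*l (D(l) = l + l**2*(3/l) = l + 3*l = 4*l)
(28731 - 30705) + D(-40) = (28731 - 30705) + 4*(-40) = -1974 - 160 = -2134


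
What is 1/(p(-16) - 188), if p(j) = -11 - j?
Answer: -1/183 ≈ -0.0054645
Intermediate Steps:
1/(p(-16) - 188) = 1/((-11 - 1*(-16)) - 188) = 1/((-11 + 16) - 188) = 1/(5 - 188) = 1/(-183) = -1/183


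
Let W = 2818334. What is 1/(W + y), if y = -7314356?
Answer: -1/4496022 ≈ -2.2242e-7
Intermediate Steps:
1/(W + y) = 1/(2818334 - 7314356) = 1/(-4496022) = -1/4496022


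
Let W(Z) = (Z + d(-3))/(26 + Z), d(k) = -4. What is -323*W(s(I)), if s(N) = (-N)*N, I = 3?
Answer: 247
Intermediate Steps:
s(N) = -N²
W(Z) = (-4 + Z)/(26 + Z) (W(Z) = (Z - 4)/(26 + Z) = (-4 + Z)/(26 + Z))
-323*W(s(I)) = -323*(-4 - 1*3²)/(26 - 1*3²) = -323*(-4 - 1*9)/(26 - 1*9) = -323*(-4 - 9)/(26 - 9) = -323*(-13)/17 = -19*(-13) = -323*(-13/17) = 247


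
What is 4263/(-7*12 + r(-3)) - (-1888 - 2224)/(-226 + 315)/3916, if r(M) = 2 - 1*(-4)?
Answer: -123786423/2265406 ≈ -54.642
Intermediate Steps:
r(M) = 6 (r(M) = 2 + 4 = 6)
4263/(-7*12 + r(-3)) - (-1888 - 2224)/(-226 + 315)/3916 = 4263/(-7*12 + 6) - (-1888 - 2224)/(-226 + 315)/3916 = 4263/(-84 + 6) - (-4112)/89*(1/3916) = 4263/(-78) - (-4112)/89*(1/3916) = 4263*(-1/78) - 1*(-4112/89)*(1/3916) = -1421/26 + (4112/89)*(1/3916) = -1421/26 + 1028/87131 = -123786423/2265406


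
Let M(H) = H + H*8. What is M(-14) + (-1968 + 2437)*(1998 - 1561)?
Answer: 204827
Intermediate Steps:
M(H) = 9*H (M(H) = H + 8*H = 9*H)
M(-14) + (-1968 + 2437)*(1998 - 1561) = 9*(-14) + (-1968 + 2437)*(1998 - 1561) = -126 + 469*437 = -126 + 204953 = 204827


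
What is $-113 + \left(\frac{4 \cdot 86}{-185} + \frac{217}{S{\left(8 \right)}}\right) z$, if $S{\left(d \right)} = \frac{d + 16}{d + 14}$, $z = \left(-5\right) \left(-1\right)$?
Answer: $\frac{387295}{444} \approx 872.29$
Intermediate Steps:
$z = 5$
$S{\left(d \right)} = \frac{16 + d}{14 + d}$
$-113 + \left(\frac{4 \cdot 86}{-185} + \frac{217}{S{\left(8 \right)}}\right) z = -113 + \left(\frac{4 \cdot 86}{-185} + \frac{217}{\frac{1}{14 + 8} \left(16 + 8\right)}\right) 5 = -113 + \left(344 \left(- \frac{1}{185}\right) + \frac{217}{\frac{1}{22} \cdot 24}\right) 5 = -113 + \left(- \frac{344}{185} + \frac{217}{\frac{1}{22} \cdot 24}\right) 5 = -113 + \left(- \frac{344}{185} + \frac{217}{\frac{12}{11}}\right) 5 = -113 + \left(- \frac{344}{185} + 217 \cdot \frac{11}{12}\right) 5 = -113 + \left(- \frac{344}{185} + \frac{2387}{12}\right) 5 = -113 + \frac{437467}{2220} \cdot 5 = -113 + \frac{437467}{444} = \frac{387295}{444}$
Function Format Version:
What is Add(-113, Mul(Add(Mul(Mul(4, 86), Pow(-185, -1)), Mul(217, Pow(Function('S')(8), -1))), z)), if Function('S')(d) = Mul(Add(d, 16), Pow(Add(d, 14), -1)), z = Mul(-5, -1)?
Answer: Rational(387295, 444) ≈ 872.29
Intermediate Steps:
z = 5
Function('S')(d) = Mul(Pow(Add(14, d), -1), Add(16, d)) (Function('S')(d) = Mul(Add(16, d), Pow(Add(14, d), -1)) = Mul(Pow(Add(14, d), -1), Add(16, d)))
Add(-113, Mul(Add(Mul(Mul(4, 86), Pow(-185, -1)), Mul(217, Pow(Function('S')(8), -1))), z)) = Add(-113, Mul(Add(Mul(Mul(4, 86), Pow(-185, -1)), Mul(217, Pow(Mul(Pow(Add(14, 8), -1), Add(16, 8)), -1))), 5)) = Add(-113, Mul(Add(Mul(344, Rational(-1, 185)), Mul(217, Pow(Mul(Pow(22, -1), 24), -1))), 5)) = Add(-113, Mul(Add(Rational(-344, 185), Mul(217, Pow(Mul(Rational(1, 22), 24), -1))), 5)) = Add(-113, Mul(Add(Rational(-344, 185), Mul(217, Pow(Rational(12, 11), -1))), 5)) = Add(-113, Mul(Add(Rational(-344, 185), Mul(217, Rational(11, 12))), 5)) = Add(-113, Mul(Add(Rational(-344, 185), Rational(2387, 12)), 5)) = Add(-113, Mul(Rational(437467, 2220), 5)) = Add(-113, Rational(437467, 444)) = Rational(387295, 444)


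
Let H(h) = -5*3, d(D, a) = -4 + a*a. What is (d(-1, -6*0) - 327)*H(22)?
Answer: 4965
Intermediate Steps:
d(D, a) = -4 + a²
H(h) = -15
(d(-1, -6*0) - 327)*H(22) = ((-4 + (-6*0)²) - 327)*(-15) = ((-4 + 0²) - 327)*(-15) = ((-4 + 0) - 327)*(-15) = (-4 - 327)*(-15) = -331*(-15) = 4965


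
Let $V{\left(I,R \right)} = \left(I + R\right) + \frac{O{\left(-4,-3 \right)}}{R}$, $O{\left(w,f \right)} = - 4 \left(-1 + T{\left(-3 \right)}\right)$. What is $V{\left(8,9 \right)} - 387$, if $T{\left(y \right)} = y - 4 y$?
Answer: $- \frac{3362}{9} \approx -373.56$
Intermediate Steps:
$T{\left(y \right)} = - 3 y$
$O{\left(w,f \right)} = -32$ ($O{\left(w,f \right)} = - 4 \left(-1 - -9\right) = - 4 \left(-1 + 9\right) = \left(-4\right) 8 = -32$)
$V{\left(I,R \right)} = I + R - \frac{32}{R}$ ($V{\left(I,R \right)} = \left(I + R\right) - \frac{32}{R} = I + R - \frac{32}{R}$)
$V{\left(8,9 \right)} - 387 = \left(8 + 9 - \frac{32}{9}\right) - 387 = \frac{121}{9} - 387 = - \frac{3362}{9}$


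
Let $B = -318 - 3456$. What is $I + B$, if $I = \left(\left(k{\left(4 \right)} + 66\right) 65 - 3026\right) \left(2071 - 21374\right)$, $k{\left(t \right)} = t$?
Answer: $-29421546$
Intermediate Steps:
$B = -3774$
$I = -29417772$ ($I = \left(\left(4 + 66\right) 65 - 3026\right) \left(2071 - 21374\right) = \left(70 \cdot 65 - 3026\right) \left(-19303\right) = \left(4550 - 3026\right) \left(-19303\right) = 1524 \left(-19303\right) = -29417772$)
$I + B = -29417772 - 3774 = -29421546$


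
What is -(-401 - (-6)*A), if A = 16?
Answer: 305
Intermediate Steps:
-(-401 - (-6)*A) = -(-401 - (-6)*16) = -(-401 - 1*(-96)) = -(-401 + 96) = -1*(-305) = 305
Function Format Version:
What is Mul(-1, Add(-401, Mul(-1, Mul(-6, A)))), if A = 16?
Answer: 305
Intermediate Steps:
Mul(-1, Add(-401, Mul(-1, Mul(-6, A)))) = Mul(-1, Add(-401, Mul(-1, Mul(-6, 16)))) = Mul(-1, Add(-401, Mul(-1, -96))) = Mul(-1, Add(-401, 96)) = Mul(-1, -305) = 305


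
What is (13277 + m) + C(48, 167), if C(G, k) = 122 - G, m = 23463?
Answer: 36814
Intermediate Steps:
(13277 + m) + C(48, 167) = (13277 + 23463) + (122 - 1*48) = 36740 + (122 - 48) = 36740 + 74 = 36814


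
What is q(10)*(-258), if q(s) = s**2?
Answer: -25800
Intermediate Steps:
q(10)*(-258) = 10**2*(-258) = 100*(-258) = -25800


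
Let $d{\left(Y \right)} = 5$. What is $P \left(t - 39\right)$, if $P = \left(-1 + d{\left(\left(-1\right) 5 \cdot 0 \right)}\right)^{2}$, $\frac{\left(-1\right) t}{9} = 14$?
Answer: $-2640$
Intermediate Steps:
$t = -126$ ($t = \left(-9\right) 14 = -126$)
$P = 16$ ($P = \left(-1 + 5\right)^{2} = 4^{2} = 16$)
$P \left(t - 39\right) = 16 \left(-126 - 39\right) = 16 \left(-165\right) = -2640$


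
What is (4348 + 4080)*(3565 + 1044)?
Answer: 38844652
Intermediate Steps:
(4348 + 4080)*(3565 + 1044) = 8428*4609 = 38844652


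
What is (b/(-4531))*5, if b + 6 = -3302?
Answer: 16540/4531 ≈ 3.6504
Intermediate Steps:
b = -3308 (b = -6 - 3302 = -3308)
(b/(-4531))*5 = -3308/(-4531)*5 = -3308*(-1/4531)*5 = (3308/4531)*5 = 16540/4531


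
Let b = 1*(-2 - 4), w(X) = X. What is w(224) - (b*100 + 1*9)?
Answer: 815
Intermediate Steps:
b = -6 (b = 1*(-6) = -6)
w(224) - (b*100 + 1*9) = 224 - (-6*100 + 1*9) = 224 - (-600 + 9) = 224 - 1*(-591) = 224 + 591 = 815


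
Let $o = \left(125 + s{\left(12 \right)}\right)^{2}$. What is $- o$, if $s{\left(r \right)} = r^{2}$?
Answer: $-72361$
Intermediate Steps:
$o = 72361$ ($o = \left(125 + 12^{2}\right)^{2} = \left(125 + 144\right)^{2} = 269^{2} = 72361$)
$- o = \left(-1\right) 72361 = -72361$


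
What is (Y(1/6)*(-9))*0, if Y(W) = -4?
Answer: 0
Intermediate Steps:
(Y(1/6)*(-9))*0 = -4*(-9)*0 = 36*0 = 0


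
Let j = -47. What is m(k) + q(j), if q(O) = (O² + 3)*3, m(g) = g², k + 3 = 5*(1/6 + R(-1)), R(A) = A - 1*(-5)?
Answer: 250345/36 ≈ 6954.0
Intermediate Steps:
R(A) = 5 + A (R(A) = A + 5 = 5 + A)
k = 107/6 (k = -3 + 5*(1/6 + (5 - 1)) = -3 + 5*(⅙ + 4) = -3 + 5*(25/6) = -3 + 125/6 = 107/6 ≈ 17.833)
q(O) = 9 + 3*O² (q(O) = (3 + O²)*3 = 9 + 3*O²)
m(k) + q(j) = (107/6)² + (9 + 3*(-47)²) = 11449/36 + (9 + 3*2209) = 11449/36 + (9 + 6627) = 11449/36 + 6636 = 250345/36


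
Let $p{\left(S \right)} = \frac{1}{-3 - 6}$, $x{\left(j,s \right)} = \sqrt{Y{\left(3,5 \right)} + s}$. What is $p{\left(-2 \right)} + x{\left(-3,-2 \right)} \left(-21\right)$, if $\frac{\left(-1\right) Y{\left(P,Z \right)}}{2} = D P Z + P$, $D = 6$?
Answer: $- \frac{1}{9} - 42 i \sqrt{47} \approx -0.11111 - 287.94 i$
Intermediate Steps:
$Y{\left(P,Z \right)} = - 2 P - 12 P Z$ ($Y{\left(P,Z \right)} = - 2 \left(6 P Z + P\right) = - 2 \left(P + 6 P Z\right) = - 2 P - 12 P Z$)
$x{\left(j,s \right)} = \sqrt{-186 + s}$ ($x{\left(j,s \right)} = \sqrt{\left(-2\right) 3 \left(1 + 6 \cdot 5\right) + s} = \sqrt{\left(-2\right) 3 \left(1 + 30\right) + s} = \sqrt{\left(-2\right) 3 \cdot 31 + s} = \sqrt{-186 + s}$)
$p{\left(S \right)} = - \frac{1}{9}$ ($p{\left(S \right)} = \frac{1}{-9} = - \frac{1}{9}$)
$p{\left(-2 \right)} + x{\left(-3,-2 \right)} \left(-21\right) = - \frac{1}{9} + \sqrt{-186 - 2} \left(-21\right) = - \frac{1}{9} + \sqrt{-188} \left(-21\right) = - \frac{1}{9} + 2 i \sqrt{47} \left(-21\right) = - \frac{1}{9} - 42 i \sqrt{47}$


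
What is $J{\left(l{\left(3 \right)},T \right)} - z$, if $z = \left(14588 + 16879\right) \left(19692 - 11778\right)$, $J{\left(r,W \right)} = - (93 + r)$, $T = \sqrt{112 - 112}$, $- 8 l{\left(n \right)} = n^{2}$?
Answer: $- \frac{1992239439}{8} \approx -2.4903 \cdot 10^{8}$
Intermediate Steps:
$l{\left(n \right)} = - \frac{n^{2}}{8}$
$T = 0$ ($T = \sqrt{0} = 0$)
$J{\left(r,W \right)} = -93 - r$
$z = 249029838$ ($z = 31467 \cdot 7914 = 249029838$)
$J{\left(l{\left(3 \right)},T \right)} - z = \left(-93 - - \frac{3^{2}}{8}\right) - 249029838 = \left(-93 - \left(- \frac{1}{8}\right) 9\right) - 249029838 = \left(-93 - - \frac{9}{8}\right) - 249029838 = \left(-93 + \frac{9}{8}\right) - 249029838 = - \frac{735}{8} - 249029838 = - \frac{1992239439}{8}$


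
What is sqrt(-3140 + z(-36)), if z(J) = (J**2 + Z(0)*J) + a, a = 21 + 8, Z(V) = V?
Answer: 11*I*sqrt(15) ≈ 42.603*I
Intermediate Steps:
a = 29
z(J) = 29 + J**2 (z(J) = (J**2 + 0*J) + 29 = (J**2 + 0) + 29 = J**2 + 29 = 29 + J**2)
sqrt(-3140 + z(-36)) = sqrt(-3140 + (29 + (-36)**2)) = sqrt(-3140 + (29 + 1296)) = sqrt(-3140 + 1325) = sqrt(-1815) = 11*I*sqrt(15)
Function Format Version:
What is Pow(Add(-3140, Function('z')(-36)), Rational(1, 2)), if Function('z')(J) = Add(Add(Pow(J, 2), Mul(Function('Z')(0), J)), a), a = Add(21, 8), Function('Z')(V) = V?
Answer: Mul(11, I, Pow(15, Rational(1, 2))) ≈ Mul(42.603, I)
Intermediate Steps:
a = 29
Function('z')(J) = Add(29, Pow(J, 2)) (Function('z')(J) = Add(Add(Pow(J, 2), Mul(0, J)), 29) = Add(Add(Pow(J, 2), 0), 29) = Add(Pow(J, 2), 29) = Add(29, Pow(J, 2)))
Pow(Add(-3140, Function('z')(-36)), Rational(1, 2)) = Pow(Add(-3140, Add(29, Pow(-36, 2))), Rational(1, 2)) = Pow(Add(-3140, Add(29, 1296)), Rational(1, 2)) = Pow(Add(-3140, 1325), Rational(1, 2)) = Pow(-1815, Rational(1, 2)) = Mul(11, I, Pow(15, Rational(1, 2)))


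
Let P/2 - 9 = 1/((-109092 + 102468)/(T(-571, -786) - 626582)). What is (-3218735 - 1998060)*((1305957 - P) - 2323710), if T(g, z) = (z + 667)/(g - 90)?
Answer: 3875297926340060575/729744 ≈ 5.3105e+12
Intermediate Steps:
T(g, z) = (667 + z)/(-90 + g)
P = 151192253/729744 (P = 18 + 2/(((-109092 + 102468)/((667 - 786)/(-90 - 571) - 626582))) = 18 + 2/((-6624/(-119/(-661) - 626582))) = 18 + 2/((-6624/(-1/661*(-119) - 626582))) = 18 + 2/((-6624/(119/661 - 626582))) = 18 + 2/((-6624/(-414170583/661))) = 18 + 2/((-6624*(-661/414170583))) = 18 + 2/(1459488/138056861) = 18 + 2*(138056861/1459488) = 18 + 138056861/729744 = 151192253/729744 ≈ 207.19)
(-3218735 - 1998060)*((1305957 - P) - 2323710) = (-3218735 - 1998060)*((1305957 - 1*151192253/729744) - 2323710) = -5216795*((1305957 - 151192253/729744) - 2323710) = -5216795*(952863092755/729744 - 2323710) = -5216795*(-742850337485/729744) = 3875297926340060575/729744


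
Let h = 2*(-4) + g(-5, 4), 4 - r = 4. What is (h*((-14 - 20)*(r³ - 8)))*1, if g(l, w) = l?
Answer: -3536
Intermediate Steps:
r = 0 (r = 4 - 1*4 = 4 - 4 = 0)
h = -13 (h = 2*(-4) - 5 = -8 - 5 = -13)
(h*((-14 - 20)*(r³ - 8)))*1 = -13*(-14 - 20)*(0³ - 8)*1 = -(-442)*(0 - 8)*1 = -(-442)*(-8)*1 = -13*272*1 = -3536*1 = -3536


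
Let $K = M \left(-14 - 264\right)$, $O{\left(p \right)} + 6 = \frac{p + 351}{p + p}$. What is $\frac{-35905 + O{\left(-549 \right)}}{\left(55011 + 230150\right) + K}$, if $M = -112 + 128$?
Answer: $- \frac{2190560}{17123493} \approx -0.12793$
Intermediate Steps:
$M = 16$
$O{\left(p \right)} = -6 + \frac{351 + p}{2 p}$ ($O{\left(p \right)} = -6 + \frac{p + 351}{p + p} = -6 + \frac{351 + p}{2 p}$)
$K = -4448$ ($K = 16 \left(-14 - 264\right) = 16 \left(-278\right) = -4448$)
$\frac{-35905 + O{\left(-549 \right)}}{\left(55011 + 230150\right) + K} = \frac{-35905 + \frac{351 - -6039}{2 \left(-549\right)}}{\left(55011 + 230150\right) - 4448} = \frac{-35905 + \frac{1}{2} \left(- \frac{1}{549}\right) \left(351 + 6039\right)}{285161 - 4448} = \frac{-35905 + \frac{1}{2} \left(- \frac{1}{549}\right) 6390}{280713} = \left(-35905 - \frac{355}{61}\right) \frac{1}{280713} = \left(- \frac{2190560}{61}\right) \frac{1}{280713} = - \frac{2190560}{17123493}$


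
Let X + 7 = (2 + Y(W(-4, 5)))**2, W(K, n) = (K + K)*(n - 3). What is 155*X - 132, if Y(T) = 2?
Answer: 1263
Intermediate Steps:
W(K, n) = 2*K*(-3 + n) (W(K, n) = (2*K)*(-3 + n) = 2*K*(-3 + n))
X = 9 (X = -7 + (2 + 2)**2 = -7 + 4**2 = -7 + 16 = 9)
155*X - 132 = 155*9 - 132 = 1395 - 132 = 1263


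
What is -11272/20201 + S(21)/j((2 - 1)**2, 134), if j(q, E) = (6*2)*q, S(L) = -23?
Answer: -599887/242412 ≈ -2.4747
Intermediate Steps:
j(q, E) = 12*q
-11272/20201 + S(21)/j((2 - 1)**2, 134) = -11272/20201 - 23*1/(12*(2 - 1)**2) = -11272*1/20201 - 23/(12*1**2) = -11272/20201 - 23/(12*1) = -11272/20201 - 23/12 = -599887/242412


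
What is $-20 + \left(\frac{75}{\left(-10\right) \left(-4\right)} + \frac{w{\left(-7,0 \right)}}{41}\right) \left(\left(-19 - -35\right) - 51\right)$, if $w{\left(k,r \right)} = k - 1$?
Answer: $- \frac{25845}{328} \approx -78.796$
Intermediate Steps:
$w{\left(k,r \right)} = -1 + k$
$-20 + \left(\frac{75}{\left(-10\right) \left(-4\right)} + \frac{w{\left(-7,0 \right)}}{41}\right) \left(\left(-19 - -35\right) - 51\right) = -20 + \left(\frac{75}{\left(-10\right) \left(-4\right)} + \frac{-1 - 7}{41}\right) \left(\left(-19 - -35\right) - 51\right) = -20 + \left(\frac{75}{40} - \frac{8}{41}\right) \left(\left(-19 + 35\right) - 51\right) = -20 + \left(75 \cdot \frac{1}{40} - \frac{8}{41}\right) \left(16 - 51\right) = -20 + \left(\frac{15}{8} - \frac{8}{41}\right) \left(-35\right) = -20 + \frac{551}{328} \left(-35\right) = -20 - \frac{19285}{328} = - \frac{25845}{328}$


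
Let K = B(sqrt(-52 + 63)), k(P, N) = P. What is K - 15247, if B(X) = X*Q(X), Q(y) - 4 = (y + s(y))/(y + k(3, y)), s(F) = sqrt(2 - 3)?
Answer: -30527/2 + 11*I/2 + 19*sqrt(11)/2 - 3*I*sqrt(11)/2 ≈ -15232.0 + 0.52506*I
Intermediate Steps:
s(F) = I (s(F) = sqrt(-1) = I)
Q(y) = 4 + (I + y)/(3 + y) (Q(y) = 4 + (y + I)/(y + 3) = 4 + (I + y)/(3 + y))
B(X) = X*(12 + I + 5*X)/(3 + X) (B(X) = X*((12 + I + 5*X)/(3 + X)) = X*(12 + I + 5*X)/(3 + X))
K = sqrt(11)*(12 + I + 5*sqrt(11))/(3 + sqrt(11)) (K = sqrt(-52 + 63)*(12 + I + 5*sqrt(-52 + 63))/(3 + sqrt(-52 + 63)) = sqrt(11)*(12 + I + 5*sqrt(11))/(3 + sqrt(11)) ≈ 15.008 + 0.52506*I)
K - 15247 = (-33/2 + 11*I/2 + 19*sqrt(11)/2 - 3*I*sqrt(11)/2) - 15247 = -30527/2 + 11*I/2 + 19*sqrt(11)/2 - 3*I*sqrt(11)/2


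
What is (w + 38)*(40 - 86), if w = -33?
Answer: -230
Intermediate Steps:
(w + 38)*(40 - 86) = (-33 + 38)*(40 - 86) = 5*(-46) = -230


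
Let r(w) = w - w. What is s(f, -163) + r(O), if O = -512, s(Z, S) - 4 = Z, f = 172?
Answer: 176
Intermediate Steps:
s(Z, S) = 4 + Z
r(w) = 0
s(f, -163) + r(O) = (4 + 172) + 0 = 176 + 0 = 176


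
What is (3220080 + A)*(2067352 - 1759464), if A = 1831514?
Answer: 1555325173472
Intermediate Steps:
(3220080 + A)*(2067352 - 1759464) = (3220080 + 1831514)*(2067352 - 1759464) = 5051594*307888 = 1555325173472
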